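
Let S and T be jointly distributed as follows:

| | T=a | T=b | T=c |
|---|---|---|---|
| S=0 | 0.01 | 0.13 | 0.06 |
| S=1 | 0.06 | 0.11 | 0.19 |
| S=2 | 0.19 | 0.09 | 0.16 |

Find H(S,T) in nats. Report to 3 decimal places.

H(S,T) = −Σ p(x,y)·ln p(x,y) over all 9 cells.
  cell (0,a): −0.01·ln0.01 = 0.0461
  cell (0,b): −0.13·ln0.13 = 0.2652
  cell (0,c): −0.06·ln0.06 = 0.1688
  cell (1,a): −0.06·ln0.06 = 0.1688
  cell (1,b): −0.11·ln0.11 = 0.2428
  cell (1,c): −0.19·ln0.19 = 0.3155
  cell (2,a): −0.19·ln0.19 = 0.3155
  cell (2,b): −0.09·ln0.09 = 0.2167
  cell (2,c): −0.16·ln0.16 = 0.2932
Sum = 2.033 nats.

2.033 nats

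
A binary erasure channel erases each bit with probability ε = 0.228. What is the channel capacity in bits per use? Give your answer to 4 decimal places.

Binary erasure channel: capacity C = 1 − ε.
C = 1 − 0.228 = 0.7720 bits per channel use.

0.7720 bits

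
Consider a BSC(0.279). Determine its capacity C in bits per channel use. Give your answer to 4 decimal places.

0.1459 bits

Binary symmetric channel: C = 1 − h₂(ε) where h₂ is the binary entropy function.
h₂(0.279) = −0.279·log₂0.279 − 0.721·log₂0.721 = 0.8541.
C = 1 − 0.8541 = 0.1459 bits per channel use.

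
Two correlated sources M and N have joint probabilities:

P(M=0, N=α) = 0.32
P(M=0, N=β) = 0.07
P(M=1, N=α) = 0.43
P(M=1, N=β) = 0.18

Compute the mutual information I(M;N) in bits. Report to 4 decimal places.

0.0126 bits

Marginals: p(M) = (0.3900, 0.6100), p(N) = (0.7500, 0.2500).
I(M;N) = Σ p(x,y)·log₂[p(x,y)/(p(x)p(y))].
  (0,α): 0.32·log₂(1.0940) = 0.04148
  (0,β): 0.07·log₂(0.7179) = -0.03346
  (1,α): 0.43·log₂(0.9399) = -0.03846
  (1,β): 0.18·log₂(1.1803) = 0.04305
Sum = 0.0126 bits.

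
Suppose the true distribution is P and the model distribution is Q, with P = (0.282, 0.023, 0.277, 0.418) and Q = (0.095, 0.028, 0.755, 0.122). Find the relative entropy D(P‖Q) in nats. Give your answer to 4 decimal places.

D(P‖Q) = Σ p·ln(p/q).
  0.282·ln(0.282/0.095) = 0.30682
  0.023·ln(0.023/0.028) = -0.00452
  0.277·ln(0.277/0.755) = -0.27775
  0.418·ln(0.418/0.122) = 0.51475
D(P‖Q) = 0.5393 nats.

0.5393 nats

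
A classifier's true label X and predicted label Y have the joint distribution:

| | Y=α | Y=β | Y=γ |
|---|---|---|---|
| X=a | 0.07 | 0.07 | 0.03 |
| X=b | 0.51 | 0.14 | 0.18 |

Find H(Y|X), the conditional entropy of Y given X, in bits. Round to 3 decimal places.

1.369 bits

Marginals: p(X) = (0.1700, 0.8300), p(Y) = (0.5800, 0.2100, 0.2100).
H(Y|X) = Σ p(X) · H(Y|X=·).
  X=a: p=0.1700, H(Y|X=a) = 1.4958
  X=b: p=0.8300, H(Y|X=b) = 1.3430
Weighted sum = 1.369 bits.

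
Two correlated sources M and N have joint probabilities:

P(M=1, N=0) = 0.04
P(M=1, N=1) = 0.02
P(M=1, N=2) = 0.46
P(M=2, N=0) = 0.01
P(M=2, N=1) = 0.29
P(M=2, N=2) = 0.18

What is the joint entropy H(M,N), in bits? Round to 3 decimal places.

H(M,N) = −Σ p(x,y)·log₂ p(x,y) over all 6 cells.
  cell (1,0): −0.04·log₂0.04 = 0.1858
  cell (1,1): −0.02·log₂0.02 = 0.1129
  cell (1,2): −0.46·log₂0.46 = 0.5153
  cell (2,0): −0.01·log₂0.01 = 0.0664
  cell (2,1): −0.29·log₂0.29 = 0.5179
  cell (2,2): −0.18·log₂0.18 = 0.4453
Sum = 1.844 bits.

1.844 bits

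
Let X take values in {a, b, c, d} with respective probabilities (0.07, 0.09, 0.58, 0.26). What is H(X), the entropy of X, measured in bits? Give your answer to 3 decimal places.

H(X) = −Σ p·log₂ p.
  −(0.07)·log₂(0.07) = 0.2686
  −(0.09)·log₂(0.09) = 0.3127
  −(0.58)·log₂(0.58) = 0.4558
  −(0.26)·log₂(0.26) = 0.5053
Sum: 0.2686 + 0.3127 + 0.4558 + 0.5053 = 1.542 bits.

1.542 bits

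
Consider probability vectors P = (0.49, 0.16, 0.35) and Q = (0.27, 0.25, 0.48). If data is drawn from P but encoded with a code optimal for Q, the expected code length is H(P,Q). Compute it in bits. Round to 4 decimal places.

1.6162 bits

H(P,Q) = −Σ p·log₂ q.
  −0.49·log₂(0.27) = 0.92559
  −0.16·log₂(0.25) = 0.32000
  −0.35·log₂(0.48) = 0.37061
H(P,Q) = 1.6162 bits.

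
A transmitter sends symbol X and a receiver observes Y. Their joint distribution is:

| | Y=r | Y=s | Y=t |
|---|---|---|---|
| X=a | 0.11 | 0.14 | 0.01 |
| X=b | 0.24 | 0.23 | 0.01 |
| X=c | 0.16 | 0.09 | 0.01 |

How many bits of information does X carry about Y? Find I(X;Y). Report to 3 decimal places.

Marginals: p(X) = (0.2600, 0.4800, 0.2600), p(Y) = (0.5100, 0.4600, 0.0300).
I(X;Y) = Σ p(x,y)·log₂[p(x,y)/(p(x)p(y))].
  (a,r): 0.11·log₂(0.8296) = -0.0297
  (a,s): 0.14·log₂(1.1706) = 0.0318
  (a,t): 0.01·log₂(1.2821) = 0.0036
  (b,r): 0.24·log₂(0.9804) = -0.0069
  (b,s): 0.23·log₂(1.0417) = 0.0135
  (b,t): 0.01·log₂(0.6944) = -0.0053
  (c,r): 0.16·log₂(1.2066) = 0.0434
  (c,s): 0.09·log₂(0.7525) = -0.0369
  (c,t): 0.01·log₂(1.2821) = 0.0036
Sum = 0.017 bits.

0.017 bits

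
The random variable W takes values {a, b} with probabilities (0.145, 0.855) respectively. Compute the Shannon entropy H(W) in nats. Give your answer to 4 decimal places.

0.4139 nats

H(W) = −Σ p·ln p.
  −(0.145)·ln(0.145) = 0.28000
  −(0.855)·ln(0.855) = 0.13394
Sum: 0.28000 + 0.13394 = 0.4139 nats.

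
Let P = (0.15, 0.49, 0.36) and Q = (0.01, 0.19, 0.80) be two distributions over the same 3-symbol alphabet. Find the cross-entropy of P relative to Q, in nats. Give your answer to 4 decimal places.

1.5849 nats

H(P,Q) = −Σ p·ln q.
  −0.15·ln(0.01) = 0.69078
  −0.49·ln(0.19) = 0.81376
  −0.36·ln(0.80) = 0.08033
H(P,Q) = 1.5849 nats.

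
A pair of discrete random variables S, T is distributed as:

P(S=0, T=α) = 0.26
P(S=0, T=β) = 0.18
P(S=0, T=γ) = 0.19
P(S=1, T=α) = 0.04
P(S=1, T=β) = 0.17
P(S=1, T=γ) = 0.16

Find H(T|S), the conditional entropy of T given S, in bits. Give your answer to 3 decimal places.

Marginals: p(S) = (0.6300, 0.3700), p(T) = (0.3000, 0.3500, 0.3500).
H(T|S) = Σ p(S) · H(T|S=·).
  S=0: p=0.6300, H(T|S=0) = 1.5649
  S=1: p=0.3700, H(T|S=1) = 1.3855
Weighted sum = 1.499 bits.

1.499 bits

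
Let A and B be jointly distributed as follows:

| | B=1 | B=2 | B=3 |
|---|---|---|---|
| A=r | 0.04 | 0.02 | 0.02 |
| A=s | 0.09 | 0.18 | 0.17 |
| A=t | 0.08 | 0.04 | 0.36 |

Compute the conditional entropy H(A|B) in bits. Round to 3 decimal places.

1.171 bits

Chain rule: H(A|B) = H(A,B) − H(B).
Marginals: p(A) = (0.0800, 0.4400, 0.4800), p(B) = (0.2100, 0.2400, 0.5500).
H(A,B) = 2.6119 bits; H(B) = 1.4413 bits.
H(A|B) = 2.6119 − 1.4413 = 1.171 bits.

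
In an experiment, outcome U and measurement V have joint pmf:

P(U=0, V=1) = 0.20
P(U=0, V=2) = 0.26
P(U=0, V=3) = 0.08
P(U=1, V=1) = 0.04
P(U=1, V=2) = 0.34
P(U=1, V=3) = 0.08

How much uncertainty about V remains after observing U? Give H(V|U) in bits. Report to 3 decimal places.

Marginals: p(U) = (0.5400, 0.4600), p(V) = (0.2400, 0.6000, 0.1600).
H(V|U) = Σ p(U) · H(V|U=·).
  U=0: p=0.5400, H(V|U=0) = 1.4466
  U=1: p=0.4600, H(V|U=1) = 1.0676
Weighted sum = 1.272 bits.

1.272 bits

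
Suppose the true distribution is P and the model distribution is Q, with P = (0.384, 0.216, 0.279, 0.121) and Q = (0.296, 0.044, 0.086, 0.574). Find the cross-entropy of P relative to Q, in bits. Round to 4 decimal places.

H(P,Q) = −Σ p·log₂ q.
  −0.384·log₂(0.296) = 0.67443
  −0.216·log₂(0.044) = 0.97337
  −0.279·log₂(0.086) = 0.98753
  −0.121·log₂(0.574) = 0.09691
H(P,Q) = 2.7322 bits.

2.7322 bits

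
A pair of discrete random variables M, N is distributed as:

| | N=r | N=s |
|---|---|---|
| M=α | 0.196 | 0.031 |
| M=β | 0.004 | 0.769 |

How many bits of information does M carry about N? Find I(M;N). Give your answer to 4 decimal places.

0.5552 bits

Marginals: p(M) = (0.2270, 0.7730), p(N) = (0.2000, 0.8000).
I(M;N) = H(M) + H(N) − H(M,N).
H(M) = 0.7727, H(N) = 0.7219, H(M,N) = 0.9394.
I(M;N) = 0.7727 + 0.7219 − 0.9394 = 0.5552 bits.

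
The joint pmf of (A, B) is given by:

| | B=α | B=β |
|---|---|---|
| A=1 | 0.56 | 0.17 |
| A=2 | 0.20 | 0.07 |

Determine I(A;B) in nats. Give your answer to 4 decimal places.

Marginals: p(A) = (0.7300, 0.2700), p(B) = (0.7600, 0.2400).
I(A;B) = H(A) + H(B) − H(A,B).
H(A) = 0.5833, H(B) = 0.5511, H(A,B) = 1.1340.
I(A;B) = 0.5833 + 0.5511 − 1.1340 = 0.0004 nats.

0.0004 nats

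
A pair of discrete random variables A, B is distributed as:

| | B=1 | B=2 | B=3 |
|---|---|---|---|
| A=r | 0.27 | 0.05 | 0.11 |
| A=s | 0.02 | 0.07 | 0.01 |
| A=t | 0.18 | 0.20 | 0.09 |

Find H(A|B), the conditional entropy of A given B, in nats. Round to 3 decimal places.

Chain rule: H(A|B) = H(A,B) − H(B).
Marginals: p(A) = (0.4300, 0.1000, 0.4700), p(B) = (0.4700, 0.3200, 0.2100).
H(A,B) = 1.9038 nats; H(B) = 1.0472 nats.
H(A|B) = 1.9038 − 1.0472 = 0.857 nats.

0.857 nats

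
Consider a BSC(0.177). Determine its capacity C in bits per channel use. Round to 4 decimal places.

Binary symmetric channel: C = 1 − h₂(ε) where h₂ is the binary entropy function.
h₂(0.177) = −0.177·log₂0.177 − 0.823·log₂0.823 = 0.6735.
C = 1 − 0.6735 = 0.3265 bits per channel use.

0.3265 bits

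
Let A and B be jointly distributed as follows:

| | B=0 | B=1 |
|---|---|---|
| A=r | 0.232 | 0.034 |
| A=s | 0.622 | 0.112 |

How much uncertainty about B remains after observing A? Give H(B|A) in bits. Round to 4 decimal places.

0.5990 bits

Marginals: p(A) = (0.2660, 0.7340), p(B) = (0.8540, 0.1460).
H(B|A) = Σ p(A) · H(B|A=·).
  A=r: p=0.2660, H(B|A=r) = 0.5514
  A=s: p=0.7340, H(B|A=s) = 0.6163
Weighted sum = 0.5990 bits.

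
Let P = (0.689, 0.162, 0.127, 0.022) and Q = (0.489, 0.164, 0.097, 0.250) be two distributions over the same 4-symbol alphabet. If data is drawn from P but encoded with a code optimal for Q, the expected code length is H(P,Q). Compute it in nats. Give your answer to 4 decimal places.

H(P,Q) = −Σ p·ln q.
  −0.689·ln(0.489) = 0.49291
  −0.162·ln(0.164) = 0.29288
  −0.127·ln(0.097) = 0.29630
  −0.022·ln(0.250) = 0.03050
H(P,Q) = 1.1126 nats.

1.1126 nats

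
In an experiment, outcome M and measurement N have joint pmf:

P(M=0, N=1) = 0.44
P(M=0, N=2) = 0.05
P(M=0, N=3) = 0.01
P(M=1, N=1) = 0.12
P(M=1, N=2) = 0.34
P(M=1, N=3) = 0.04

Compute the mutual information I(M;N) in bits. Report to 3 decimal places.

0.329 bits

Marginals: p(M) = (0.5000, 0.5000), p(N) = (0.5600, 0.3900, 0.0500).
I(M;N) = H(M) + H(N) − H(M,N).
H(M) = 1.0000, H(N) = 1.2143, H(M,N) = 1.8857.
I(M;N) = 1.0000 + 1.2143 − 1.8857 = 0.329 bits.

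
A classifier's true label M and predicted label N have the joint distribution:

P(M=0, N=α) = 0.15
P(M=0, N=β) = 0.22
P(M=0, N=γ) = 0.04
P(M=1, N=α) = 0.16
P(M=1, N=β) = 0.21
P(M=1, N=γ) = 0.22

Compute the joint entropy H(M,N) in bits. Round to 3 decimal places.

H(M,N) = −Σ p(x,y)·log₂ p(x,y) over all 6 cells.
  cell (0,α): −0.15·log₂0.15 = 0.4105
  cell (0,β): −0.22·log₂0.22 = 0.4806
  cell (0,γ): −0.04·log₂0.04 = 0.1858
  cell (1,α): −0.16·log₂0.16 = 0.4230
  cell (1,β): −0.21·log₂0.21 = 0.4728
  cell (1,γ): −0.22·log₂0.22 = 0.4806
Sum = 2.453 bits.

2.453 bits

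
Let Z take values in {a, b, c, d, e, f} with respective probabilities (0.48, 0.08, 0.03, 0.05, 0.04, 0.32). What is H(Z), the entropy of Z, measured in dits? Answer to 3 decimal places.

H(Z) = −Σ p·log₁₀ p.
  −(0.48)·log₁₀(0.48) = 0.1530
  −(0.08)·log₁₀(0.08) = 0.0878
  −(0.03)·log₁₀(0.03) = 0.0457
  −(0.05)·log₁₀(0.05) = 0.0651
  −(0.04)·log₁₀(0.04) = 0.0559
  −(0.32)·log₁₀(0.32) = 0.1584
Sum: 0.1530 + 0.0878 + 0.0457 + 0.0651 + 0.0559 + 0.1584 = 0.566 dits.

0.566 dits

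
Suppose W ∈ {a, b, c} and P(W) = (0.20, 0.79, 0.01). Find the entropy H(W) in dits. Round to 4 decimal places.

0.2407 dits

H(W) = −Σ p·log₁₀ p.
  −(0.20)·log₁₀(0.20) = 0.13979
  −(0.79)·log₁₀(0.79) = 0.08087
  −(0.01)·log₁₀(0.01) = 0.02000
Sum: 0.13979 + 0.08087 + 0.02000 = 0.2407 dits.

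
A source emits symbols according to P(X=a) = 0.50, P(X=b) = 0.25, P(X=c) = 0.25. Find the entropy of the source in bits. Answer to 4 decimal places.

1.5000 bits

H(X) = −Σ p·log₂ p.
  −(0.50)·log₂(0.50) = 0.50000
  −(0.25)·log₂(0.25) = 0.50000
  −(0.25)·log₂(0.25) = 0.50000
Sum: 0.50000 + 0.50000 + 0.50000 = 1.5000 bits.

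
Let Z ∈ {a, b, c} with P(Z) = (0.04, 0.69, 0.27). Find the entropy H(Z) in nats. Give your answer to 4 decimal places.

H(Z) = −Σ p·ln p.
  −(0.04)·ln(0.04) = 0.12876
  −(0.69)·ln(0.69) = 0.25603
  −(0.27)·ln(0.27) = 0.35352
Sum: 0.12876 + 0.25603 + 0.35352 = 0.7383 nats.

0.7383 nats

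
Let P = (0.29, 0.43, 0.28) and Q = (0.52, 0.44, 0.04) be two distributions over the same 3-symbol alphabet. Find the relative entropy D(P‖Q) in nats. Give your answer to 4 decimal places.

0.3656 nats

D(P‖Q) = Σ p·ln(p/q).
  0.29·ln(0.29/0.52) = -0.16934
  0.43·ln(0.43/0.44) = -0.00989
  0.28·ln(0.28/0.04) = 0.54485
D(P‖Q) = 0.3656 nats.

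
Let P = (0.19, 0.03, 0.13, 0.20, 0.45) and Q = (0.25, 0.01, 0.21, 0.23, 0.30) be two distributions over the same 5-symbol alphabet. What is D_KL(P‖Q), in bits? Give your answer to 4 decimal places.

D(P‖Q) = Σ p·log₂(p/q).
  0.19·log₂(0.19/0.25) = -0.07523
  0.03·log₂(0.03/0.01) = 0.04755
  0.13·log₂(0.13/0.21) = -0.08994
  0.20·log₂(0.20/0.23) = -0.04033
  0.45·log₂(0.45/0.30) = 0.26323
D(P‖Q) = 0.1053 bits.

0.1053 bits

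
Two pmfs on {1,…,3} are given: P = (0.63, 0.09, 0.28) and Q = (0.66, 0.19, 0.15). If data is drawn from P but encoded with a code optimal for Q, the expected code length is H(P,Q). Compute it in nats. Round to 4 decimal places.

H(P,Q) = −Σ p·ln q.
  −0.63·ln(0.66) = 0.26177
  −0.09·ln(0.19) = 0.14947
  −0.28·ln(0.15) = 0.53119
H(P,Q) = 0.9424 nats.

0.9424 nats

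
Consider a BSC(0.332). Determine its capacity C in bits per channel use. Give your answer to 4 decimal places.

0.0830 bits

Binary symmetric channel: C = 1 − h₂(ε) where h₂ is the binary entropy function.
h₂(0.332) = −0.332·log₂0.332 − 0.668·log₂0.668 = 0.9170.
C = 1 − 0.9170 = 0.0830 bits per channel use.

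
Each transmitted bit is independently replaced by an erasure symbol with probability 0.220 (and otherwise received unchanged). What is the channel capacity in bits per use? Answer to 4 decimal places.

Binary erasure channel: capacity C = 1 − ε.
C = 1 − 0.220 = 0.7800 bits per channel use.

0.7800 bits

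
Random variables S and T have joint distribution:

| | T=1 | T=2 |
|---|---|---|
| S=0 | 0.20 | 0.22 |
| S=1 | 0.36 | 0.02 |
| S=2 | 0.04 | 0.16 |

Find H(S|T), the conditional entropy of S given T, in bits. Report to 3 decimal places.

1.226 bits

Chain rule: H(S|T) = H(S,T) − H(T).
Marginals: p(S) = (0.4200, 0.3800, 0.2000), p(T) = (0.6000, 0.4000).
H(S,T) = 2.1972 bits; H(T) = 0.9710 bits.
H(S|T) = 2.1972 − 0.9710 = 1.226 bits.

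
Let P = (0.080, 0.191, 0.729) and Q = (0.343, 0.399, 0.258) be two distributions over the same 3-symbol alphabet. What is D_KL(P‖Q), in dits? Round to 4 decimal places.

0.2172 dits

D(P‖Q) = Σ p·log₁₀(p/q).
  0.080·log₁₀(0.080/0.343) = -0.05058
  0.191·log₁₀(0.191/0.399) = -0.06111
  0.729·log₁₀(0.729/0.258) = 0.32886
D(P‖Q) = 0.2172 dits.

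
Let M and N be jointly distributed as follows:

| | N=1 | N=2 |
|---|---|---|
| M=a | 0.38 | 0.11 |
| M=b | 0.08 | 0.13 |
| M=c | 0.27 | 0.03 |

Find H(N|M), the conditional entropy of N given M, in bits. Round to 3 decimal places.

Chain rule: H(N|M) = H(M,N) − H(M).
Marginals: p(M) = (0.4900, 0.2100, 0.3000), p(N) = (0.7300, 0.2700).
H(M,N) = 2.2167 bits; H(M) = 1.4982 bits.
H(N|M) = 2.2167 − 1.4982 = 0.718 bits.

0.718 bits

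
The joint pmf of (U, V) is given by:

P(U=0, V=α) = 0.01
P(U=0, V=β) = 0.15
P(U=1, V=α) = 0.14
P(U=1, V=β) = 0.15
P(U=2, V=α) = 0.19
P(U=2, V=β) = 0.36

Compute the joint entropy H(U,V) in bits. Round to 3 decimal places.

2.270 bits

H(U,V) = −Σ p(x,y)·log₂ p(x,y) over all 6 cells.
  cell (0,α): −0.01·log₂0.01 = 0.0664
  cell (0,β): −0.15·log₂0.15 = 0.4105
  cell (1,α): −0.14·log₂0.14 = 0.3971
  cell (1,β): −0.15·log₂0.15 = 0.4105
  cell (2,α): −0.19·log₂0.19 = 0.4552
  cell (2,β): −0.36·log₂0.36 = 0.5306
Sum = 2.270 bits.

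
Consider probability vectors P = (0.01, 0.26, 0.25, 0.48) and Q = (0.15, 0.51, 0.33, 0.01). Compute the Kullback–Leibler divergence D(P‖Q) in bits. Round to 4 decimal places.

D(P‖Q) = Σ p·log₂(p/q).
  0.01·log₂(0.01/0.15) = -0.03907
  0.26·log₂(0.26/0.51) = -0.25272
  0.25·log₂(0.25/0.33) = -0.10013
  0.48·log₂(0.48/0.01) = 2.68078
D(P‖Q) = 2.2889 bits.

2.2889 bits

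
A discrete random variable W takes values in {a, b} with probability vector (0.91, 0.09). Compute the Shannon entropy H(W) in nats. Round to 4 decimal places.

H(W) = −Σ p·ln p.
  −(0.91)·ln(0.91) = 0.08582
  −(0.09)·ln(0.09) = 0.21672
Sum: 0.08582 + 0.21672 = 0.3025 nats.

0.3025 nats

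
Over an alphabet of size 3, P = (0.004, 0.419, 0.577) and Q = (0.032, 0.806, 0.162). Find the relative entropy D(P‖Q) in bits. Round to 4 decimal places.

0.6499 bits

D(P‖Q) = Σ p·log₂(p/q).
  0.004·log₂(0.004/0.032) = -0.01200
  0.419·log₂(0.419/0.806) = -0.39546
  0.577·log₂(0.577/0.162) = 1.05740
D(P‖Q) = 0.6499 bits.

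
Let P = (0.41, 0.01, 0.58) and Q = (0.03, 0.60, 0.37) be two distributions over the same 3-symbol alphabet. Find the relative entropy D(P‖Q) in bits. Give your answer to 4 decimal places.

1.8638 bits

D(P‖Q) = Σ p·log₂(p/q).
  0.41·log₂(0.41/0.03) = 1.54676
  0.01·log₂(0.01/0.60) = -0.05907
  0.58·log₂(0.58/0.37) = 0.37615
D(P‖Q) = 1.8638 bits.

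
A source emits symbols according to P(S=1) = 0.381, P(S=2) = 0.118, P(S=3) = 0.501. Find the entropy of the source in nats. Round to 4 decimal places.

0.9661 nats

H(S) = −Σ p·ln p.
  −(0.381)·ln(0.381) = 0.36765
  −(0.118)·ln(0.118) = 0.25217
  −(0.501)·ln(0.501) = 0.34627
Sum: 0.36765 + 0.25217 + 0.34627 = 0.9661 nats.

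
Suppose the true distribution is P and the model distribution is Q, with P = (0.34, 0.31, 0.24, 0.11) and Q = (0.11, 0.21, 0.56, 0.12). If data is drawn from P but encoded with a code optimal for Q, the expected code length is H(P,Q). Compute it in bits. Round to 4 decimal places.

2.3179 bits

H(P,Q) = −Σ p·log₂ q.
  −0.34·log₂(0.11) = 1.08270
  −0.31·log₂(0.21) = 0.69798
  −0.24·log₂(0.56) = 0.20076
  −0.11·log₂(0.12) = 0.33648
H(P,Q) = 2.3179 bits.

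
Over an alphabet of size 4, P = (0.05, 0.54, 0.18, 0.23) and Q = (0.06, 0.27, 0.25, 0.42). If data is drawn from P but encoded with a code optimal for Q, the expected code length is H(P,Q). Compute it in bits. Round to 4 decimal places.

H(P,Q) = −Σ p·log₂ q.
  −0.05·log₂(0.06) = 0.20294
  −0.54·log₂(0.27) = 1.02004
  −0.18·log₂(0.25) = 0.36000
  −0.23·log₂(0.42) = 0.28785
H(P,Q) = 1.8708 bits.

1.8708 bits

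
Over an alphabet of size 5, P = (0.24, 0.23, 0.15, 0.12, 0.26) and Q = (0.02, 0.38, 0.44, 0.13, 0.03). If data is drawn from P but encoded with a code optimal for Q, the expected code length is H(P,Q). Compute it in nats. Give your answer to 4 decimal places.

H(P,Q) = −Σ p·ln q.
  −0.24·ln(0.02) = 0.93889
  −0.23·ln(0.38) = 0.22254
  −0.15·ln(0.44) = 0.12315
  −0.12·ln(0.13) = 0.24483
  −0.26·ln(0.03) = 0.91171
H(P,Q) = 2.4411 nats.

2.4411 nats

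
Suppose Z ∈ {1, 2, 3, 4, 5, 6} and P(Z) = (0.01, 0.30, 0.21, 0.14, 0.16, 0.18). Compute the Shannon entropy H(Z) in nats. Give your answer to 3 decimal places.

H(Z) = −Σ p·ln p.
  −(0.01)·ln(0.01) = 0.0461
  −(0.30)·ln(0.30) = 0.3612
  −(0.21)·ln(0.21) = 0.3277
  −(0.14)·ln(0.14) = 0.2753
  −(0.16)·ln(0.16) = 0.2932
  −(0.18)·ln(0.18) = 0.3087
Sum: 0.0461 + 0.3612 + 0.3277 + 0.2753 + 0.2932 + 0.3087 = 1.612 nats.

1.612 nats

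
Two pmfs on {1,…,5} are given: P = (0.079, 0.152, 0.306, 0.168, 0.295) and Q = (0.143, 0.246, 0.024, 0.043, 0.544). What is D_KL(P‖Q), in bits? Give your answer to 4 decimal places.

1.0204 bits

D(P‖Q) = Σ p·log₂(p/q).
  0.079·log₂(0.079/0.143) = -0.06763
  0.152·log₂(0.152/0.246) = -0.10558
  0.306·log₂(0.306/0.024) = 1.12376
  0.168·log₂(0.168/0.043) = 0.33030
  0.295·log₂(0.295/0.544) = -0.26045
D(P‖Q) = 1.0204 bits.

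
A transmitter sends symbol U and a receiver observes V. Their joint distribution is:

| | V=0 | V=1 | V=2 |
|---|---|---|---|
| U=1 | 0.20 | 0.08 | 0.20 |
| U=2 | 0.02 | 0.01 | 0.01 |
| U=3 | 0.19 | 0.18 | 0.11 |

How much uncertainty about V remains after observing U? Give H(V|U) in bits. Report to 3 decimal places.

1.515 bits

Marginals: p(U) = (0.4800, 0.0400, 0.4800), p(V) = (0.4100, 0.2700, 0.3200).
H(V|U) = Σ p(U) · H(V|U=·).
  U=1: p=0.4800, H(V|U=1) = 1.4834
  U=2: p=0.0400, H(V|U=2) = 1.5000
  U=3: p=0.4800, H(V|U=3) = 1.5470
Weighted sum = 1.515 bits.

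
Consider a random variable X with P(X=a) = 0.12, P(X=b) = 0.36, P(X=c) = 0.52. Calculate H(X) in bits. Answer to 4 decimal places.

H(X) = −Σ p·log₂ p.
  −(0.12)·log₂(0.12) = 0.36707
  −(0.36)·log₂(0.36) = 0.53062
  −(0.52)·log₂(0.52) = 0.49058
Sum: 0.36707 + 0.53062 + 0.49058 = 1.3883 bits.

1.3883 bits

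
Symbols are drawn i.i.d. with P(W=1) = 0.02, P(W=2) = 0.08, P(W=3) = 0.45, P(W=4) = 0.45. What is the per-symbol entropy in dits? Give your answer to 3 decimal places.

H(W) = −Σ p·log₁₀ p.
  −(0.02)·log₁₀(0.02) = 0.0340
  −(0.08)·log₁₀(0.08) = 0.0878
  −(0.45)·log₁₀(0.45) = 0.1561
  −(0.45)·log₁₀(0.45) = 0.1561
Sum: 0.0340 + 0.0878 + 0.1561 + 0.1561 = 0.434 dits.

0.434 dits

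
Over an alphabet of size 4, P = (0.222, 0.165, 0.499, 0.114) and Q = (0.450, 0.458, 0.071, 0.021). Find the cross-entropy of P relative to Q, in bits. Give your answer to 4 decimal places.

H(P,Q) = −Σ p·log₂ q.
  −0.222·log₂(0.450) = 0.25574
  −0.165·log₂(0.458) = 0.18589
  −0.499·log₂(0.071) = 1.90420
  −0.114·log₂(0.021) = 0.63538
H(P,Q) = 2.9812 bits.

2.9812 bits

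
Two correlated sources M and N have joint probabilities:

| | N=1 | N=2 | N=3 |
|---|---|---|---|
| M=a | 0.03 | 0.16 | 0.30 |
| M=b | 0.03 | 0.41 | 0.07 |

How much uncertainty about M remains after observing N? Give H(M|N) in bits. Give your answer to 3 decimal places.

Marginals: p(M) = (0.4900, 0.5100), p(N) = (0.0600, 0.5700, 0.3700).
H(M|N) = Σ p(N) · H(M|N=·).
  N=1: p=0.0600, H(M|N=1) = 1.0000
  N=2: p=0.5700, H(M|N=2) = 0.8564
  N=3: p=0.3700, H(M|N=3) = 0.6998
Weighted sum = 0.807 bits.

0.807 bits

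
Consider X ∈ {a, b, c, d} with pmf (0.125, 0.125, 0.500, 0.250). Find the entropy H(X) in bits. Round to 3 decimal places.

1.750 bits

H(X) = −Σ p·log₂ p.
  −(0.125)·log₂(0.125) = 0.3750
  −(0.125)·log₂(0.125) = 0.3750
  −(0.500)·log₂(0.500) = 0.5000
  −(0.250)·log₂(0.250) = 0.5000
Sum: 0.3750 + 0.3750 + 0.5000 + 0.5000 = 1.750 bits.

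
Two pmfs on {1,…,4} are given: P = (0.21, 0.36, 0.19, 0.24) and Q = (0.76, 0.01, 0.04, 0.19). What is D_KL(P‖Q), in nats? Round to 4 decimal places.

D(P‖Q) = Σ p·ln(p/q).
  0.21·ln(0.21/0.76) = -0.27010
  0.36·ln(0.36/0.01) = 1.29007
  0.19·ln(0.19/0.04) = 0.29605
  0.24·ln(0.24/0.19) = 0.05607
D(P‖Q) = 1.3721 nats.

1.3721 nats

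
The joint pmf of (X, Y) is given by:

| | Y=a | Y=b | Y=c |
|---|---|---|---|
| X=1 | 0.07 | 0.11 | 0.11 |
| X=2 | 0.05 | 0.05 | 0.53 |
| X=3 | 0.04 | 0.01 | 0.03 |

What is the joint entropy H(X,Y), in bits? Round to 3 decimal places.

H(X,Y) = −Σ p(x,y)·log₂ p(x,y) over all 9 cells.
  cell (1,a): −0.07·log₂0.07 = 0.2686
  cell (1,b): −0.11·log₂0.11 = 0.3503
  cell (1,c): −0.11·log₂0.11 = 0.3503
  cell (2,a): −0.05·log₂0.05 = 0.2161
  cell (2,b): −0.05·log₂0.05 = 0.2161
  cell (2,c): −0.53·log₂0.53 = 0.4854
  cell (3,a): −0.04·log₂0.04 = 0.1858
  cell (3,b): −0.01·log₂0.01 = 0.0664
  cell (3,c): −0.03·log₂0.03 = 0.1518
Sum = 2.291 bits.

2.291 bits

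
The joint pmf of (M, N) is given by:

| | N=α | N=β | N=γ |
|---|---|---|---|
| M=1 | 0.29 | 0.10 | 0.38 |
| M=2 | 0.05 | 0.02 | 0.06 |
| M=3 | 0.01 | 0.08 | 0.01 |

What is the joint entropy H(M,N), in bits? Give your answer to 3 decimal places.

2.377 bits

H(M,N) = −Σ p(x,y)·log₂ p(x,y) over all 9 cells.
  cell (1,α): −0.29·log₂0.29 = 0.5179
  cell (1,β): −0.10·log₂0.10 = 0.3322
  cell (1,γ): −0.38·log₂0.38 = 0.5305
  cell (2,α): −0.05·log₂0.05 = 0.2161
  cell (2,β): −0.02·log₂0.02 = 0.1129
  cell (2,γ): −0.06·log₂0.06 = 0.2435
  cell (3,α): −0.01·log₂0.01 = 0.0664
  cell (3,β): −0.08·log₂0.08 = 0.2915
  cell (3,γ): −0.01·log₂0.01 = 0.0664
Sum = 2.377 bits.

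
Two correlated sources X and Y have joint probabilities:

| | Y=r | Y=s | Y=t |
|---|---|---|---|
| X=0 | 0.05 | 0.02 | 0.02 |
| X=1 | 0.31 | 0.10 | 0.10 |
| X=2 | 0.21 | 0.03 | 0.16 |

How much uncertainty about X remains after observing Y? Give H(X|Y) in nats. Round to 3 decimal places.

Chain rule: H(X|Y) = H(X,Y) − H(Y).
Marginals: p(X) = (0.0900, 0.5100, 0.4000), p(Y) = (0.5700, 0.1500, 0.2800).
H(X,Y) = 1.8560 nats; H(Y) = 0.9614 nats.
H(X|Y) = 1.8560 − 0.9614 = 0.895 nats.

0.895 nats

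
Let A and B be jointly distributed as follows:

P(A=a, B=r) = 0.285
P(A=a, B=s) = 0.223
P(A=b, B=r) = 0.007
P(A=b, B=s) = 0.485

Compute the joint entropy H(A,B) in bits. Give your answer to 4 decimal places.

H(A,B) = −Σ p(x,y)·log₂ p(x,y) over all 4 cells.
  cell (a,r): −0.285·log₂0.285 = 0.51613
  cell (a,s): −0.223·log₂0.223 = 0.48277
  cell (b,r): −0.007·log₂0.007 = 0.05011
  cell (b,s): −0.485·log₂0.485 = 0.50631
Sum = 1.5553 bits.

1.5553 bits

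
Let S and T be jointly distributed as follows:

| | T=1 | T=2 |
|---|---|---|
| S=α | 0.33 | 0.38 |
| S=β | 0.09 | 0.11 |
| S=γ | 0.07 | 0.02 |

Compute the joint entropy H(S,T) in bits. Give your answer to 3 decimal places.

H(S,T) = −Σ p(x,y)·log₂ p(x,y) over all 6 cells.
  cell (α,1): −0.33·log₂0.33 = 0.5278
  cell (α,2): −0.38·log₂0.38 = 0.5305
  cell (β,1): −0.09·log₂0.09 = 0.3127
  cell (β,2): −0.11·log₂0.11 = 0.3503
  cell (γ,1): −0.07·log₂0.07 = 0.2686
  cell (γ,2): −0.02·log₂0.02 = 0.1129
Sum = 2.103 bits.

2.103 bits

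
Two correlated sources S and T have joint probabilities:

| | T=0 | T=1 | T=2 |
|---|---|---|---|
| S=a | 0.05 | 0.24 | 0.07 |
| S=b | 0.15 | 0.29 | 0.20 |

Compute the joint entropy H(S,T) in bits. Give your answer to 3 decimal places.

H(S,T) = −Σ p(x,y)·log₂ p(x,y) over all 6 cells.
  cell (a,0): −0.05·log₂0.05 = 0.2161
  cell (a,1): −0.24·log₂0.24 = 0.4941
  cell (a,2): −0.07·log₂0.07 = 0.2686
  cell (b,0): −0.15·log₂0.15 = 0.4105
  cell (b,1): −0.29·log₂0.29 = 0.5179
  cell (b,2): −0.20·log₂0.20 = 0.4644
Sum = 2.372 bits.

2.372 bits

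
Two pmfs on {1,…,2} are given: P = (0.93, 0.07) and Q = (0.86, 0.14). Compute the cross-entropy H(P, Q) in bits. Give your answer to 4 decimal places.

0.4009 bits

H(P,Q) = −Σ p·log₂ q.
  −0.93·log₂(0.86) = 0.20236
  −0.07·log₂(0.14) = 0.19856
H(P,Q) = 0.4009 bits.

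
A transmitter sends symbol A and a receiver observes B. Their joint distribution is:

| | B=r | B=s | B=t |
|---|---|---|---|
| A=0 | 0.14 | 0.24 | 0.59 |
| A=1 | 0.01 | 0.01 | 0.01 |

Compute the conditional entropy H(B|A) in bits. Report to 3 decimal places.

1.345 bits

Chain rule: H(B|A) = H(A,B) − H(A).
Marginals: p(A) = (0.9700, 0.0300), p(B) = (0.1500, 0.2500, 0.6000).
H(A,B) = 1.5397 bits; H(A) = 0.1944 bits.
H(B|A) = 1.5397 − 0.1944 = 1.345 bits.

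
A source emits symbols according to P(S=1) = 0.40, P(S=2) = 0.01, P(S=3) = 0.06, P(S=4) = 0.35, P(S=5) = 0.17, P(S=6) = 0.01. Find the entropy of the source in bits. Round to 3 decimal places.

H(S) = −Σ p·log₂ p.
  −(0.40)·log₂(0.40) = 0.5288
  −(0.01)·log₂(0.01) = 0.0664
  −(0.06)·log₂(0.06) = 0.2435
  −(0.35)·log₂(0.35) = 0.5301
  −(0.17)·log₂(0.17) = 0.4346
  −(0.01)·log₂(0.01) = 0.0664
Sum: 0.5288 + 0.0664 + 0.2435 + 0.5301 + 0.4346 + 0.0664 = 1.870 bits.

1.870 bits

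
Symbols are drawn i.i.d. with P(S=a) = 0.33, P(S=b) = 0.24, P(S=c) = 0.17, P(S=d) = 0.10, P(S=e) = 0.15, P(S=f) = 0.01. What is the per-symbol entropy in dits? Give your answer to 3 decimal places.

H(S) = −Σ p·log₁₀ p.
  −(0.33)·log₁₀(0.33) = 0.1589
  −(0.24)·log₁₀(0.24) = 0.1487
  −(0.17)·log₁₀(0.17) = 0.1308
  −(0.10)·log₁₀(0.10) = 0.1000
  −(0.15)·log₁₀(0.15) = 0.1236
  −(0.01)·log₁₀(0.01) = 0.0200
Sum: 0.1589 + 0.1487 + 0.1308 + 0.1000 + 0.1236 + 0.0200 = 0.682 dits.

0.682 dits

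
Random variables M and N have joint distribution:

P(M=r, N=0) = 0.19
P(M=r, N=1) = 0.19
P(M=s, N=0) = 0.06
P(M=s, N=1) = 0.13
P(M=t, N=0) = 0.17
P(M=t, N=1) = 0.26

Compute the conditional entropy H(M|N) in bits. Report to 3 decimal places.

1.495 bits

Chain rule: H(M|N) = H(M,N) − H(N).
Marginals: p(M) = (0.3800, 0.1900, 0.4300), p(N) = (0.4200, 0.5800).
H(M,N) = 2.4765 bits; H(N) = 0.9815 bits.
H(M|N) = 2.4765 − 0.9815 = 1.495 bits.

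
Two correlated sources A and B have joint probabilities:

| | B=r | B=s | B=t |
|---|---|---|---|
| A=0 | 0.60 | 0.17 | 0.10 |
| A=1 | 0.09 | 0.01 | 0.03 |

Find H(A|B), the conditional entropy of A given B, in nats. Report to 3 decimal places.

0.376 nats

Chain rule: H(A|B) = H(A,B) − H(B).
Marginals: p(A) = (0.8700, 0.1300), p(B) = (0.6900, 0.1800, 0.1300).
H(A,B) = 1.2060 nats; H(B) = 0.8299 nats.
H(A|B) = 1.2060 − 0.8299 = 0.376 nats.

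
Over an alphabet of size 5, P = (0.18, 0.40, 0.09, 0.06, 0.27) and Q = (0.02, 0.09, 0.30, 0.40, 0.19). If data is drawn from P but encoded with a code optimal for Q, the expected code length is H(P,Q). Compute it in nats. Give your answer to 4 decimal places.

2.2791 nats

H(P,Q) = −Σ p·ln q.
  −0.18·ln(0.02) = 0.70416
  −0.40·ln(0.09) = 0.96318
  −0.09·ln(0.30) = 0.10836
  −0.06·ln(0.40) = 0.05498
  −0.27·ln(0.19) = 0.44840
H(P,Q) = 2.2791 nats.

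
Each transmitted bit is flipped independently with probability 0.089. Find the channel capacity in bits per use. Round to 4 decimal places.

Binary symmetric channel: C = 1 − h₂(ε) where h₂ is the binary entropy function.
h₂(0.089) = −0.089·log₂0.089 − 0.911·log₂0.911 = 0.4331.
C = 1 − 0.4331 = 0.5669 bits per channel use.

0.5669 bits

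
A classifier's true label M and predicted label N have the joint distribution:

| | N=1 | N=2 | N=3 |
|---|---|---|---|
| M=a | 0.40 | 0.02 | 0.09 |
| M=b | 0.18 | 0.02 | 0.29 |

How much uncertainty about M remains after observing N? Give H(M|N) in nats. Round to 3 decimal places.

0.595 nats

Chain rule: H(M|N) = H(M,N) − H(N).
Marginals: p(M) = (0.5100, 0.4900), p(N) = (0.5800, 0.0400, 0.3800).
H(M,N) = 1.4074 nats; H(N) = 0.8124 nats.
H(M|N) = 1.4074 − 0.8124 = 0.595 nats.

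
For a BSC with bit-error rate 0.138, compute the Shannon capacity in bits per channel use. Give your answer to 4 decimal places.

Binary symmetric channel: C = 1 − h₂(ε) where h₂ is the binary entropy function.
h₂(0.138) = −0.138·log₂0.138 − 0.862·log₂0.862 = 0.5790.
C = 1 − 0.5790 = 0.4210 bits per channel use.

0.4210 bits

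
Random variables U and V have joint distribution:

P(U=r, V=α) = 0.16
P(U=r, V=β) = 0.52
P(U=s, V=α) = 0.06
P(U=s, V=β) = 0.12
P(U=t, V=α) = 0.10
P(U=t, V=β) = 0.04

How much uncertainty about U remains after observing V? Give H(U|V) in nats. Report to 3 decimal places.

Chain rule: H(U|V) = H(U,V) − H(V).
Marginals: p(U) = (0.6800, 0.1800, 0.1400), p(V) = (0.3200, 0.6800).
H(U,V) = 1.4155 nats; H(V) = 0.6269 nats.
H(U|V) = 1.4155 − 0.6269 = 0.789 nats.

0.789 nats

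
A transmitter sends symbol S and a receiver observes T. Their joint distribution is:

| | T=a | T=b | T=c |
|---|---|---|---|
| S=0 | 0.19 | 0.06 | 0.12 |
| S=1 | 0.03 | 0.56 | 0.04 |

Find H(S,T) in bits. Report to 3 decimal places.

1.872 bits

H(S,T) = −Σ p(x,y)·log₂ p(x,y) over all 6 cells.
  cell (0,a): −0.19·log₂0.19 = 0.4552
  cell (0,b): −0.06·log₂0.06 = 0.2435
  cell (0,c): −0.12·log₂0.12 = 0.3671
  cell (1,a): −0.03·log₂0.03 = 0.1518
  cell (1,b): −0.56·log₂0.56 = 0.4684
  cell (1,c): −0.04·log₂0.04 = 0.1858
Sum = 1.872 bits.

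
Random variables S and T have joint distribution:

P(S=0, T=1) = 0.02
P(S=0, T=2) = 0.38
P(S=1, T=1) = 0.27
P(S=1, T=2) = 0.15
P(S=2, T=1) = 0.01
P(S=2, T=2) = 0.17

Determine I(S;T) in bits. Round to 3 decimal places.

0.316 bits

Marginals: p(S) = (0.4000, 0.4200, 0.1800), p(T) = (0.3000, 0.7000).
I(S;T) = Σ p(x,y)·log₂[p(x,y)/(p(x)p(y))].
  (0,1): 0.02·log₂(0.1667) = -0.0517
  (0,2): 0.38·log₂(1.3571) = 0.1674
  (1,1): 0.27·log₂(2.1429) = 0.2969
  (1,2): 0.15·log₂(0.5102) = -0.1456
  (2,1): 0.01·log₂(0.1852) = -0.0243
  (2,2): 0.17·log₂(1.3492) = 0.0735
Sum = 0.316 bits.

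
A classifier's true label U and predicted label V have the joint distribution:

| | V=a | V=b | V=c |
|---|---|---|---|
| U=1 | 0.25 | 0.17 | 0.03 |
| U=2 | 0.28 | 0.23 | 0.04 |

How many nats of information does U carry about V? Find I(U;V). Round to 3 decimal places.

Marginals: p(U) = (0.4500, 0.5500), p(V) = (0.5300, 0.4000, 0.0700).
I(U;V) = H(U) + H(V) − H(U,V).
H(U) = 0.6881, H(V) = 0.8891, H(U,V) = 1.5762.
I(U;V) = 0.6881 + 0.8891 − 1.5762 = 0.001 nats.

0.001 nats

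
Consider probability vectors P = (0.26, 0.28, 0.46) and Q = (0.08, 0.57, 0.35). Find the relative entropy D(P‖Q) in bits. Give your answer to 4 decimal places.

D(P‖Q) = Σ p·log₂(p/q).
  0.26·log₂(0.26/0.08) = 0.44211
  0.28·log₂(0.28/0.57) = -0.28715
  0.46·log₂(0.46/0.35) = 0.18137
D(P‖Q) = 0.3363 bits.

0.3363 bits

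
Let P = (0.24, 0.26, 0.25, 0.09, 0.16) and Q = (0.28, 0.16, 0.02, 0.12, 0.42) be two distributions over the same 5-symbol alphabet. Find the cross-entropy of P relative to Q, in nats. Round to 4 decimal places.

H(P,Q) = −Σ p·ln q.
  −0.24·ln(0.28) = 0.30551
  −0.26·ln(0.16) = 0.47647
  −0.25·ln(0.02) = 0.97801
  −0.09·ln(0.12) = 0.19082
  −0.16·ln(0.42) = 0.13880
H(P,Q) = 2.0896 nats.

2.0896 nats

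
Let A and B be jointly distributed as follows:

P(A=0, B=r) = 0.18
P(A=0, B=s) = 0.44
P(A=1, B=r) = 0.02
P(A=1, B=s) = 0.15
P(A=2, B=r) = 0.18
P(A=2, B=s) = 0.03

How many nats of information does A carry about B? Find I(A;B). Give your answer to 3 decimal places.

0.143 nats

Marginals: p(A) = (0.6200, 0.1700, 0.2100), p(B) = (0.3800, 0.6200).
I(A;B) = H(A) + H(B) − H(A,B).
H(A) = 0.9254, H(B) = 0.6641, H(A,B) = 1.4466.
I(A;B) = 0.9254 + 0.6641 − 1.4466 = 0.143 nats.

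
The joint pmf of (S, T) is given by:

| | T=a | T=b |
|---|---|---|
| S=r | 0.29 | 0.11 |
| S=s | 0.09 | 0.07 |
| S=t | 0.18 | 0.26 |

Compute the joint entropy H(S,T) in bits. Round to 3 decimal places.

2.400 bits

H(S,T) = −Σ p(x,y)·log₂ p(x,y) over all 6 cells.
  cell (r,a): −0.29·log₂0.29 = 0.5179
  cell (r,b): −0.11·log₂0.11 = 0.3503
  cell (s,a): −0.09·log₂0.09 = 0.3127
  cell (s,b): −0.07·log₂0.07 = 0.2686
  cell (t,a): −0.18·log₂0.18 = 0.4453
  cell (t,b): −0.26·log₂0.26 = 0.5053
Sum = 2.400 bits.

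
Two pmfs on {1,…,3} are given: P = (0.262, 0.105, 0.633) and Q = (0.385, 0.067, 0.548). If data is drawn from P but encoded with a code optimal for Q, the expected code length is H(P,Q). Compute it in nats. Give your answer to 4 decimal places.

H(P,Q) = −Σ p·ln q.
  −0.262·ln(0.385) = 0.25008
  −0.105·ln(0.067) = 0.28382
  −0.633·ln(0.548) = 0.38074
H(P,Q) = 0.9146 nats.

0.9146 nats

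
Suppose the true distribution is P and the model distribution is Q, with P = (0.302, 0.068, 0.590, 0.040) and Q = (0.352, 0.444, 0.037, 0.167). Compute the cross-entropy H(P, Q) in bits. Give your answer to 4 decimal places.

H(P,Q) = −Σ p·log₂ q.
  −0.302·log₂(0.352) = 0.45492
  −0.068·log₂(0.444) = 0.07965
  −0.590·log₂(0.037) = 2.80624
  −0.040·log₂(0.167) = 0.10328
H(P,Q) = 3.4441 bits.

3.4441 bits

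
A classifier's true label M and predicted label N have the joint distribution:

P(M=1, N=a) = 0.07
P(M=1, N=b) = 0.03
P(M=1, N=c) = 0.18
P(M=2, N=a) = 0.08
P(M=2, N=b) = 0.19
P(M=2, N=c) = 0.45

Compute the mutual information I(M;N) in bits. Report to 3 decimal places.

0.036 bits

Marginals: p(M) = (0.2800, 0.7200), p(N) = (0.1500, 0.2200, 0.6300).
I(M;N) = H(M) + H(N) − H(M,N).
H(M) = 0.8555, H(N) = 1.3111, H(M,N) = 2.1308.
I(M;N) = 0.8555 + 1.3111 − 2.1308 = 0.036 bits.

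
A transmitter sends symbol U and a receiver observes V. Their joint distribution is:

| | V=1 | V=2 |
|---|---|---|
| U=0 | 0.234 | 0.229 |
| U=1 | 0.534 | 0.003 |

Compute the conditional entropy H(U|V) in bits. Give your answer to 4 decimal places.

0.7043 bits

Marginals: p(U) = (0.4630, 0.5370), p(V) = (0.7680, 0.2320).
H(U|V) = Σ p(V) · H(U|V=·).
  V=1: p=0.7680, H(U|V=1) = 0.8869
  V=2: p=0.2320, H(U|V=2) = 0.0997
Weighted sum = 0.7043 bits.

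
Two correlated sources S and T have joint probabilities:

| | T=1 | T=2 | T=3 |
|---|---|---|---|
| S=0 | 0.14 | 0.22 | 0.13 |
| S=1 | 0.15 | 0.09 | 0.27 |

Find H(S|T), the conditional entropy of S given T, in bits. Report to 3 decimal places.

Chain rule: H(S|T) = H(S,T) − H(T).
Marginals: p(S) = (0.4900, 0.5100), p(T) = (0.2900, 0.3100, 0.4000).
H(S,T) = 2.4935 bits; H(T) = 1.5705 bits.
H(S|T) = 2.4935 − 1.5705 = 0.923 bits.

0.923 bits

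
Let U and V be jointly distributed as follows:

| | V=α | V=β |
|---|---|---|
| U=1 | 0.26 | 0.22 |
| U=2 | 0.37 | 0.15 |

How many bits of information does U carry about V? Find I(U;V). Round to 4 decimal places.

Marginals: p(U) = (0.4800, 0.5200), p(V) = (0.6300, 0.3700).
I(U;V) = H(U) + H(V) − H(U,V).
H(U) = 0.9988, H(V) = 0.9507, H(U,V) = 1.9271.
I(U;V) = 0.9988 + 0.9507 − 1.9271 = 0.0224 bits.

0.0224 bits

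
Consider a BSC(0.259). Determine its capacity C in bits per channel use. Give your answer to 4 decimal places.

0.1748 bits

Binary symmetric channel: C = 1 − h₂(ε) where h₂ is the binary entropy function.
h₂(0.259) = −0.259·log₂0.259 − 0.741·log₂0.741 = 0.8252.
C = 1 − 0.8252 = 0.1748 bits per channel use.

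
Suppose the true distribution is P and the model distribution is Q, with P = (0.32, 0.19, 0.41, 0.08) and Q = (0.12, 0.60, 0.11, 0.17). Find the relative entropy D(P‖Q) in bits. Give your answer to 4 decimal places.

D(P‖Q) = Σ p·log₂(p/q).
  0.32·log₂(0.32/0.12) = 0.45281
  0.19·log₂(0.19/0.60) = -0.31520
  0.41·log₂(0.41/0.11) = 0.77823
  0.08·log₂(0.08/0.17) = -0.08700
D(P‖Q) = 0.8288 bits.

0.8288 bits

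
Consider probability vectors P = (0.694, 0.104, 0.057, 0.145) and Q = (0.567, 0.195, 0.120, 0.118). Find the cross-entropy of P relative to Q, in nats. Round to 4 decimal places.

H(P,Q) = −Σ p·ln q.
  −0.694·ln(0.567) = 0.39377
  −0.104·ln(0.195) = 0.17001
  −0.057·ln(0.120) = 0.12086
  −0.145·ln(0.118) = 0.30988
H(P,Q) = 0.9945 nats.

0.9945 nats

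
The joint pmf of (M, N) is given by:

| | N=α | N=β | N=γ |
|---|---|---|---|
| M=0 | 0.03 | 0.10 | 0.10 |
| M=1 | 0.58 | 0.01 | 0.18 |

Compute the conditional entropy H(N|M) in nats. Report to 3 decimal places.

Marginals: p(M) = (0.2300, 0.7700), p(N) = (0.6100, 0.1100, 0.2800).
H(N|M) = Σ p(M) · H(N|M=·).
  M=0: p=0.2300, H(N|M=0) = 0.9899
  M=1: p=0.7700, H(N|M=1) = 0.6096
Weighted sum = 0.697 nats.

0.697 nats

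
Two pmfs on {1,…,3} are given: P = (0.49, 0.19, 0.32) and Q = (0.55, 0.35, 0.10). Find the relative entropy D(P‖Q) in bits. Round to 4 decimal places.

0.2879 bits

D(P‖Q) = Σ p·log₂(p/q).
  0.49·log₂(0.49/0.55) = -0.08166
  0.19·log₂(0.19/0.35) = -0.16746
  0.32·log₂(0.32/0.10) = 0.53698
D(P‖Q) = 0.2879 bits.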